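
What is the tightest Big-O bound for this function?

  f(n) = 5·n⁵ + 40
O(n⁵)

The dominant term in 5·n⁵ + 40 is 5·n⁵, which is Θ(n⁵).
Lower-order terms (40) are asymptotically negligible.
Constants are absorbed, so the tightest bound is O(n⁵).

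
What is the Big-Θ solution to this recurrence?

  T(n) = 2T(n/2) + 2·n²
Θ(n²)

Master Theorem: a = 2, b = 2, f(n) = 2·n².
Compute the critical exponent d = log₂(2) = 1.
Compare f(n) = Θ(n²) against n^d:
  k = 2 > d = 1, so f(n) = Ω(n^(d+ε)) — Case 3.
  Regularity: a·(n/b)^2/n^2 = a/b^2 = 2/4 < 1 ✓.
  The top-level work dominates: T(n) = Θ(f(n)) = Θ(n²).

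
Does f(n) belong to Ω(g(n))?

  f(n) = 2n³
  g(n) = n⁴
False

f(n) = 2n³ is O(n³), and g(n) = n⁴ is O(n⁴).
Since O(n³) grows slower than O(n⁴), f(n) = Ω(g(n)) is false.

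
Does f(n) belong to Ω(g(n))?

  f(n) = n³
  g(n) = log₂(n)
True

f(n) = n³ is O(n³), and g(n) = log₂(n) is O(log n).
Since O(n³) grows at least as fast as O(log n), f(n) = Ω(g(n)) is true.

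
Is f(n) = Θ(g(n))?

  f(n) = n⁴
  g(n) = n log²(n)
False

f(n) = n⁴ is O(n⁴), and g(n) = n log²(n) is O(n log² n).
Since they have different growth rates, f(n) = Θ(g(n)) is false.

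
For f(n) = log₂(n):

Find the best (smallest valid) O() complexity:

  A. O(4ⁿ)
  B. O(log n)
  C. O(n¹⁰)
B

f(n) = log₂(n) is O(log n).
All listed options are valid Big-O bounds (upper bounds),
but O(log n) is the tightest (smallest valid bound).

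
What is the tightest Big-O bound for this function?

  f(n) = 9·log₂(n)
O(log n)

The dominant term in 9·log₂(n) is 9·log₂(n), which is Θ(log n).
Constants are absorbed, so the tightest bound is O(log n).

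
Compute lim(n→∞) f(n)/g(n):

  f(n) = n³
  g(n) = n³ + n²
1

Since n³ and n³ + n² have the same growth rate (O(n³)),
the ratio converges to a constant: 1.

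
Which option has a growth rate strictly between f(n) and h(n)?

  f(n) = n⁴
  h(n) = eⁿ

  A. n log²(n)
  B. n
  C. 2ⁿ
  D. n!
C

We need g(n) with n⁴ = o(g(n)) and g(n) = o(eⁿ), i.e. O(n⁴) ≺ g ≺ O(eⁿ).
Check each option:
  A. n log²(n) — O(n log² n) does not grow strictly faster than f(n)
  B. n — O(n) does not grow strictly faster than f(n)
  C. 2ⁿ — O(2ⁿ) is strictly between O(n⁴) and O(eⁿ) ✓
  D. n! — O(n!) does not grow strictly slower than h(n)

Only option C (2ⁿ) lies strictly between.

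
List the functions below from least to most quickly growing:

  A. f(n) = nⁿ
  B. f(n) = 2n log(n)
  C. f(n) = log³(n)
C < B < A

Comparing growth rates:
C = log³(n) is O(log³ n)
B = 2n log(n) is O(n log n)
A = nⁿ is O(nⁿ)

Therefore, the order from slowest to fastest is: C < B < A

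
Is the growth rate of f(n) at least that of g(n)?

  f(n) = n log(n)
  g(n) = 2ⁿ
False

f(n) = n log(n) is O(n log n), and g(n) = 2ⁿ is O(2ⁿ).
Since O(n log n) grows slower than O(2ⁿ), f(n) = Ω(g(n)) is false.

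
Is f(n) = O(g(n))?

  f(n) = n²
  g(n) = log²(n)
False

f(n) = n² is O(n²), and g(n) = log²(n) is O(log² n).
Since O(n²) grows faster than O(log² n), f(n) = O(g(n)) is false.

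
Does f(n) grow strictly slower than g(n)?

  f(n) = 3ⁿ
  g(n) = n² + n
False

f(n) = 3ⁿ is O(3ⁿ), and g(n) = n² + n is O(n²).
Since O(3ⁿ) grows faster than or equal to O(n²), f(n) = o(g(n)) is false.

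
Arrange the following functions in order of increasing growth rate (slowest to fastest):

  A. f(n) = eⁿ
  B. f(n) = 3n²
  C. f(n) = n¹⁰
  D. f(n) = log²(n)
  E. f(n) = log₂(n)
E < D < B < C < A

Comparing growth rates:
E = log₂(n) is O(log n)
D = log²(n) is O(log² n)
B = 3n² is O(n²)
C = n¹⁰ is O(n¹⁰)
A = eⁿ is O(eⁿ)

Therefore, the order from slowest to fastest is: E < D < B < C < A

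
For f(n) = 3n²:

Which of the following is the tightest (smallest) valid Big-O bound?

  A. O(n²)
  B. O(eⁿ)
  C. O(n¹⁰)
A

f(n) = 3n² is O(n²).
All listed options are valid Big-O bounds (upper bounds),
but O(n²) is the tightest (smallest valid bound).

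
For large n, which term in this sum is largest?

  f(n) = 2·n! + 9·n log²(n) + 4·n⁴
2·n!

Looking at each term:
  - 2·n! is O(n!)
  - 9·n log²(n) is O(n log² n)
  - 4·n⁴ is O(n⁴)

The term 2·n! (O(n!)) grows fastest and dominates all others.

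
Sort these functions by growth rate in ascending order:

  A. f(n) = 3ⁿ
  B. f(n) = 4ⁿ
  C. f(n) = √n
C < A < B

Comparing growth rates:
C = √n is O(√n)
A = 3ⁿ is O(3ⁿ)
B = 4ⁿ is O(4ⁿ)

Therefore, the order from slowest to fastest is: C < A < B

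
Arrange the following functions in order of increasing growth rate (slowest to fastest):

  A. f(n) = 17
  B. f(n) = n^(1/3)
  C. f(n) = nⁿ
A < B < C

Comparing growth rates:
A = 17 is O(1)
B = n^(1/3) is O(n^(1/3))
C = nⁿ is O(nⁿ)

Therefore, the order from slowest to fastest is: A < B < C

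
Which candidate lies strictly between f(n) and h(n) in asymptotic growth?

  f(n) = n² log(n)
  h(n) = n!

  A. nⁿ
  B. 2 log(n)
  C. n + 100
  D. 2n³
D

We need g(n) with n² log(n) = o(g(n)) and g(n) = o(n!), i.e. O(n² log n) ≺ g ≺ O(n!).
Check each option:
  A. nⁿ — O(nⁿ) does not grow strictly slower than h(n)
  B. 2 log(n) — O(log n) does not grow strictly faster than f(n)
  C. n + 100 — O(n) does not grow strictly faster than f(n)
  D. 2n³ — O(n³) is strictly between O(n² log n) and O(n!) ✓

Only option D (2n³) lies strictly between.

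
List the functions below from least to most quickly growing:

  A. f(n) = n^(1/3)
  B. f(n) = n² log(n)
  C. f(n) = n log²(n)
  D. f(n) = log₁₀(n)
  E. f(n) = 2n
D < A < E < C < B

Comparing growth rates:
D = log₁₀(n) is O(log n)
A = n^(1/3) is O(n^(1/3))
E = 2n is O(n)
C = n log²(n) is O(n log² n)
B = n² log(n) is O(n² log n)

Therefore, the order from slowest to fastest is: D < A < E < C < B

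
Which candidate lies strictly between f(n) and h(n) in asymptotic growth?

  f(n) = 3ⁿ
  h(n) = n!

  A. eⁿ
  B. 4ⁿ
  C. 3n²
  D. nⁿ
B

We need g(n) with 3ⁿ = o(g(n)) and g(n) = o(n!), i.e. O(3ⁿ) ≺ g ≺ O(n!).
Check each option:
  A. eⁿ — O(eⁿ) does not grow strictly faster than f(n)
  B. 4ⁿ — O(4ⁿ) is strictly between O(3ⁿ) and O(n!) ✓
  C. 3n² — O(n²) does not grow strictly faster than f(n)
  D. nⁿ — O(nⁿ) does not grow strictly slower than h(n)

Only option B (4ⁿ) lies strictly between.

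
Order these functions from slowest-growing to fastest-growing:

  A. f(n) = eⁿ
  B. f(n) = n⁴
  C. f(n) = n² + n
C < B < A

Comparing growth rates:
C = n² + n is O(n²)
B = n⁴ is O(n⁴)
A = eⁿ is O(eⁿ)

Therefore, the order from slowest to fastest is: C < B < A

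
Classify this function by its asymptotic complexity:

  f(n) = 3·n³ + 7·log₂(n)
O(n³)

The dominant term in 3·n³ + 7·log₂(n) is 3·n³, which is Θ(n³).
Lower-order terms (7·log₂(n)) are asymptotically negligible.
Constants are absorbed, so the tightest bound is O(n³).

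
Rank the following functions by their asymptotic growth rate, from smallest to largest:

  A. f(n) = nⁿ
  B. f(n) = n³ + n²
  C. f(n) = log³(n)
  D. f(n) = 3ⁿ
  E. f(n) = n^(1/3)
C < E < B < D < A

Comparing growth rates:
C = log³(n) is O(log³ n)
E = n^(1/3) is O(n^(1/3))
B = n³ + n² is O(n³)
D = 3ⁿ is O(3ⁿ)
A = nⁿ is O(nⁿ)

Therefore, the order from slowest to fastest is: C < E < B < D < A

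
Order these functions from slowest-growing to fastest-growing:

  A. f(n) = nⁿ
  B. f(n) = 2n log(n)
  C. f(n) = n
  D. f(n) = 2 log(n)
D < C < B < A

Comparing growth rates:
D = 2 log(n) is O(log n)
C = n is O(n)
B = 2n log(n) is O(n log n)
A = nⁿ is O(nⁿ)

Therefore, the order from slowest to fastest is: D < C < B < A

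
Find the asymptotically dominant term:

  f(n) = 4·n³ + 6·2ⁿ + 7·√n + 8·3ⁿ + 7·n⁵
8·3ⁿ

Looking at each term:
  - 4·n³ is O(n³)
  - 6·2ⁿ is O(2ⁿ)
  - 7·√n is O(√n)
  - 8·3ⁿ is O(3ⁿ)
  - 7·n⁵ is O(n⁵)

The term 8·3ⁿ (O(3ⁿ)) grows fastest and dominates all others.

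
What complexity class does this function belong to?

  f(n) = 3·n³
O(n³)

The dominant term in 3·n³ is 3·n³, which is Θ(n³).
Constants are absorbed, so the tightest bound is O(n³).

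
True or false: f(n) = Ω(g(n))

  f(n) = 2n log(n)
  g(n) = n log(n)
True

f(n) = 2n log(n) and g(n) = n log(n) are both O(n log n).
Big-Ω permits equal growth rates (f ≥ c·g for some c > 0), so f(n) = Ω(g(n)) is true.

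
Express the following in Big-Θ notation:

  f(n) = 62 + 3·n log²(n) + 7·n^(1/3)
Θ(n log² n)

Order the terms by growth rate: 62 ≺ 7·n^(1/3) ≺ 3·n log²(n).
The fastest-growing term 3·n log²(n) dominates as n → ∞; dropping its constant factor gives Θ(n log² n).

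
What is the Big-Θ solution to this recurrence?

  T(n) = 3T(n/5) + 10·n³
Θ(n³)

Master Theorem: a = 3, b = 5, f(n) = 10·n³.
Compute the critical exponent d = log₅(3) = 0.683.
Compare f(n) = Θ(n³) against n^d:
  k = 3 > d = 0.683, so f(n) = Ω(n^(d+ε)) — Case 3.
  Regularity: a·(n/b)^3/n^3 = a/b^3 = 3/125 < 1 ✓.
  The top-level work dominates: T(n) = Θ(f(n)) = Θ(n³).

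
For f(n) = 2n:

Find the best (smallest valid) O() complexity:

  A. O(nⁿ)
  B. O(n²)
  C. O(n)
C

f(n) = 2n is O(n).
All listed options are valid Big-O bounds (upper bounds),
but O(n) is the tightest (smallest valid bound).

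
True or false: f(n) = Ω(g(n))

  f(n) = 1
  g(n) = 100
True

f(n) = 1 and g(n) = 100 are both O(1).
Big-Ω permits equal growth rates (f ≥ c·g for some c > 0), so f(n) = Ω(g(n)) is true.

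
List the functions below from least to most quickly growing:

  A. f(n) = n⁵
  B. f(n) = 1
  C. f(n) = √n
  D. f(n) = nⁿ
B < C < A < D

Comparing growth rates:
B = 1 is O(1)
C = √n is O(√n)
A = n⁵ is O(n⁵)
D = nⁿ is O(nⁿ)

Therefore, the order from slowest to fastest is: B < C < A < D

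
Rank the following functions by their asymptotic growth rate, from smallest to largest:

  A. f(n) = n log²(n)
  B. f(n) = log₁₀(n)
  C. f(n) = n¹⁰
B < A < C

Comparing growth rates:
B = log₁₀(n) is O(log n)
A = n log²(n) is O(n log² n)
C = n¹⁰ is O(n¹⁰)

Therefore, the order from slowest to fastest is: B < A < C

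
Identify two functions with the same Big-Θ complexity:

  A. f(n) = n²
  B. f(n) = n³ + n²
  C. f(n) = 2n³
B and C

Examining each function:
  A. n² is O(n²)
  B. n³ + n² is O(n³)
  C. 2n³ is O(n³)

Functions B and C both have the same complexity class.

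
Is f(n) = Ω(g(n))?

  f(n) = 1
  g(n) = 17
True

f(n) = 1 and g(n) = 17 are both O(1).
Big-Ω permits equal growth rates (f ≥ c·g for some c > 0), so f(n) = Ω(g(n)) is true.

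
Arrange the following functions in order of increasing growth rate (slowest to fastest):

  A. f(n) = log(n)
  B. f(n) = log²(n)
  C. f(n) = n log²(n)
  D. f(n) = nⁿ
A < B < C < D

Comparing growth rates:
A = log(n) is O(log n)
B = log²(n) is O(log² n)
C = n log²(n) is O(n log² n)
D = nⁿ is O(nⁿ)

Therefore, the order from slowest to fastest is: A < B < C < D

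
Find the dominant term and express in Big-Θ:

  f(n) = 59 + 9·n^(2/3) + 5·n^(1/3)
Θ(n^(2/3))

Order the terms by growth rate: 59 ≺ 5·n^(1/3) ≺ 9·n^(2/3).
The fastest-growing term 9·n^(2/3) dominates as n → ∞; dropping its constant factor gives Θ(n^(2/3)).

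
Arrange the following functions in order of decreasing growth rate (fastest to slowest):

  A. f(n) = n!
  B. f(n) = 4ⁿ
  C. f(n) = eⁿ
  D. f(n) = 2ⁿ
A > B > C > D

Comparing growth rates:
A = n! is O(n!)
B = 4ⁿ is O(4ⁿ)
C = eⁿ is O(eⁿ)
D = 2ⁿ is O(2ⁿ)

Therefore, the order from fastest to slowest is: A > B > C > D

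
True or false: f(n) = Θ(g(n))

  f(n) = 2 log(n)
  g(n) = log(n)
True

f(n) = 2 log(n) and g(n) = log(n) are both O(log n).
Since they have the same asymptotic growth rate, f(n) = Θ(g(n)) is true.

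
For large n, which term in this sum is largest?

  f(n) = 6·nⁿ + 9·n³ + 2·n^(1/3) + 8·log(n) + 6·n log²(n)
6·nⁿ

Looking at each term:
  - 6·nⁿ is O(nⁿ)
  - 9·n³ is O(n³)
  - 2·n^(1/3) is O(n^(1/3))
  - 8·log(n) is O(log n)
  - 6·n log²(n) is O(n log² n)

The term 6·nⁿ (O(nⁿ)) grows fastest and dominates all others.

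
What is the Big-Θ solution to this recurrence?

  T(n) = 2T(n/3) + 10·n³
Θ(n³)

Master Theorem: a = 2, b = 3, f(n) = 10·n³.
Compute the critical exponent d = log₃(2) = 0.631.
Compare f(n) = Θ(n³) against n^d:
  k = 3 > d = 0.631, so f(n) = Ω(n^(d+ε)) — Case 3.
  Regularity: a·(n/b)^3/n^3 = a/b^3 = 2/27 < 1 ✓.
  The top-level work dominates: T(n) = Θ(f(n)) = Θ(n³).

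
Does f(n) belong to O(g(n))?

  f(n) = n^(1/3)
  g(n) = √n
True

f(n) = n^(1/3) is O(n^(1/3)), and g(n) = √n is O(√n).
Since O(n^(1/3)) ⊆ O(√n) (f grows no faster than g), f(n) = O(g(n)) is true.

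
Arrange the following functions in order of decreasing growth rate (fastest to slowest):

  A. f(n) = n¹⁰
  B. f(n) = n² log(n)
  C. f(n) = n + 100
A > B > C

Comparing growth rates:
A = n¹⁰ is O(n¹⁰)
B = n² log(n) is O(n² log n)
C = n + 100 is O(n)

Therefore, the order from fastest to slowest is: A > B > C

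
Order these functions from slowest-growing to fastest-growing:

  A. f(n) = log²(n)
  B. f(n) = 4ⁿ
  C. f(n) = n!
A < B < C

Comparing growth rates:
A = log²(n) is O(log² n)
B = 4ⁿ is O(4ⁿ)
C = n! is O(n!)

Therefore, the order from slowest to fastest is: A < B < C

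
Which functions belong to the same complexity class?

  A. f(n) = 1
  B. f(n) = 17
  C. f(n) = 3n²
A and B

Examining each function:
  A. 1 is O(1)
  B. 17 is O(1)
  C. 3n² is O(n²)

Functions A and B both have the same complexity class.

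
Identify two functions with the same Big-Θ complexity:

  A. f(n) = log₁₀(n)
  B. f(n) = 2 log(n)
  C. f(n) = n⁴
A and B

Examining each function:
  A. log₁₀(n) is O(log n)
  B. 2 log(n) is O(log n)
  C. n⁴ is O(n⁴)

Functions A and B both have the same complexity class.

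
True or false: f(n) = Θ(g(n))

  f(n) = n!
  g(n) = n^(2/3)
False

f(n) = n! is O(n!), and g(n) = n^(2/3) is O(n^(2/3)).
Since they have different growth rates, f(n) = Θ(g(n)) is false.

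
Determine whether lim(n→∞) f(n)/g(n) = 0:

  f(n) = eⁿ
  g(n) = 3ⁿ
True

f(n) = eⁿ is O(eⁿ), and g(n) = 3ⁿ is O(3ⁿ).
Since O(eⁿ) grows strictly slower than O(3ⁿ), f(n) = o(g(n)) is true.
This means lim(n→∞) f(n)/g(n) = 0.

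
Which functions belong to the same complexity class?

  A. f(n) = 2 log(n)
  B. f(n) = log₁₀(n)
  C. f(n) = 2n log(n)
A and B

Examining each function:
  A. 2 log(n) is O(log n)
  B. log₁₀(n) is O(log n)
  C. 2n log(n) is O(n log n)

Functions A and B both have the same complexity class.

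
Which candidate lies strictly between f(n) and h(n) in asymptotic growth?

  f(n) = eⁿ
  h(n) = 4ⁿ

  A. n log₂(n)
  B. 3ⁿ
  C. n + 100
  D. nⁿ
B

We need g(n) with eⁿ = o(g(n)) and g(n) = o(4ⁿ), i.e. O(eⁿ) ≺ g ≺ O(4ⁿ).
Check each option:
  A. n log₂(n) — O(n log n) does not grow strictly faster than f(n)
  B. 3ⁿ — O(3ⁿ) is strictly between O(eⁿ) and O(4ⁿ) ✓
  C. n + 100 — O(n) does not grow strictly faster than f(n)
  D. nⁿ — O(nⁿ) does not grow strictly slower than h(n)

Only option B (3ⁿ) lies strictly between.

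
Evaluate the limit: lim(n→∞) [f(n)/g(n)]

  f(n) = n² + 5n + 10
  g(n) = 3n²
1/3

Since n² + 5n + 10 and 3n² have the same growth rate (O(n²)),
the ratio converges to a constant: 1/3.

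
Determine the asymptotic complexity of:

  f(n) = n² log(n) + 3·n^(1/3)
O(n² log n)

The dominant term in n² log(n) + 3·n^(1/3) is n² log(n), which is Θ(n² log n).
Lower-order terms (3·n^(1/3)) are asymptotically negligible.
Constants are absorbed, so the tightest bound is O(n² log n).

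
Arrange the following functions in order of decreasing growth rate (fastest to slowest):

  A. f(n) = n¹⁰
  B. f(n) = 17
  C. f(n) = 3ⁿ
C > A > B

Comparing growth rates:
C = 3ⁿ is O(3ⁿ)
A = n¹⁰ is O(n¹⁰)
B = 17 is O(1)

Therefore, the order from fastest to slowest is: C > A > B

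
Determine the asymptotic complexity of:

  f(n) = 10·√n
O(√n)

The dominant term in 10·√n is 10·√n, which is Θ(√n).
Constants are absorbed, so the tightest bound is O(√n).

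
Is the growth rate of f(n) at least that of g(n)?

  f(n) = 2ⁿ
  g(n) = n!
False

f(n) = 2ⁿ is O(2ⁿ), and g(n) = n! is O(n!).
Since O(2ⁿ) grows slower than O(n!), f(n) = Ω(g(n)) is false.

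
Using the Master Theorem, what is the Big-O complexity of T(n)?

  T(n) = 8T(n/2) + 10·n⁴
Θ(n⁴)

Master Theorem: a = 8, b = 2, f(n) = 10·n⁴.
Compute the critical exponent d = log₂(8) = 3.
Compare f(n) = Θ(n⁴) against n^d:
  k = 4 > d = 3, so f(n) = Ω(n^(d+ε)) — Case 3.
  Regularity: a·(n/b)^4/n^4 = a/b^4 = 8/16 < 1 ✓.
  The top-level work dominates: T(n) = Θ(f(n)) = Θ(n⁴).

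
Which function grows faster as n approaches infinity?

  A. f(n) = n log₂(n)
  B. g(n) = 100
A

f(n) = n log₂(n) is O(n log n), while g(n) = 100 is O(1).
Since O(n log n) grows faster than O(1), f(n) dominates.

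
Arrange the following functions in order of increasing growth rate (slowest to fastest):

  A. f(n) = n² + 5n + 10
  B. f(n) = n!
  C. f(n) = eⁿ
A < C < B

Comparing growth rates:
A = n² + 5n + 10 is O(n²)
C = eⁿ is O(eⁿ)
B = n! is O(n!)

Therefore, the order from slowest to fastest is: A < C < B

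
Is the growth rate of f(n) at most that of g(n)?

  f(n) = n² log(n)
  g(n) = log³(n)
False

f(n) = n² log(n) is O(n² log n), and g(n) = log³(n) is O(log³ n).
Since O(n² log n) grows faster than O(log³ n), f(n) = O(g(n)) is false.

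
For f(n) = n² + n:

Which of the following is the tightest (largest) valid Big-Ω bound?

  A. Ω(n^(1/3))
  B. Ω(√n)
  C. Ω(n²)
C

f(n) = n² + n is Ω(n²).
All listed options are valid Big-Ω bounds (lower bounds),
but Ω(n²) is the tightest (largest valid bound).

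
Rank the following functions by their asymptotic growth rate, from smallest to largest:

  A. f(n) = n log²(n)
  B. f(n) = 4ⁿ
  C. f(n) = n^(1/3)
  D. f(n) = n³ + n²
C < A < D < B

Comparing growth rates:
C = n^(1/3) is O(n^(1/3))
A = n log²(n) is O(n log² n)
D = n³ + n² is O(n³)
B = 4ⁿ is O(4ⁿ)

Therefore, the order from slowest to fastest is: C < A < D < B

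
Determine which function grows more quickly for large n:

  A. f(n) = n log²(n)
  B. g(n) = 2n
A

f(n) = n log²(n) is O(n log² n), while g(n) = 2n is O(n).
Since O(n log² n) grows faster than O(n), f(n) dominates.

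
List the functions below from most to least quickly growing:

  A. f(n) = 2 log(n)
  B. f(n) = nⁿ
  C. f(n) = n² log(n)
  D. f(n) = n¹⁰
B > D > C > A

Comparing growth rates:
B = nⁿ is O(nⁿ)
D = n¹⁰ is O(n¹⁰)
C = n² log(n) is O(n² log n)
A = 2 log(n) is O(log n)

Therefore, the order from fastest to slowest is: B > D > C > A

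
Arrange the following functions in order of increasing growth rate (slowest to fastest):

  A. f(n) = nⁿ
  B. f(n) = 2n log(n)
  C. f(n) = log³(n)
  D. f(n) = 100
D < C < B < A

Comparing growth rates:
D = 100 is O(1)
C = log³(n) is O(log³ n)
B = 2n log(n) is O(n log n)
A = nⁿ is O(nⁿ)

Therefore, the order from slowest to fastest is: D < C < B < A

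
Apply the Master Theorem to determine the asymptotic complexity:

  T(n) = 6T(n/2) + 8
Θ(n^log₂(6))

Master Theorem: a = 6, b = 2, f(n) = 8.
Compute the critical exponent d = log₂(6) = 2.585.
Compare f(n) = Θ(1) against n^d:
  k = 0 < d = 2.585, so f(n) = O(n^(d-ε)) — Case 1.
  The recursion cost dominates: T(n) = Θ(n^d) = Θ(n^log₂(6)).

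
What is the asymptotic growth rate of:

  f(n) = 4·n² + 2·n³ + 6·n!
Θ(n!)

Order the terms by growth rate: 4·n² ≺ 2·n³ ≺ 6·n!.
The fastest-growing term 6·n! dominates as n → ∞; dropping its constant factor gives Θ(n!).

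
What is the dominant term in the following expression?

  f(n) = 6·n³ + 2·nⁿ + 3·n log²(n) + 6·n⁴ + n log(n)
2·nⁿ

Looking at each term:
  - 6·n³ is O(n³)
  - 2·nⁿ is O(nⁿ)
  - 3·n log²(n) is O(n log² n)
  - 6·n⁴ is O(n⁴)
  - n log(n) is O(n log n)

The term 2·nⁿ (O(nⁿ)) grows fastest and dominates all others.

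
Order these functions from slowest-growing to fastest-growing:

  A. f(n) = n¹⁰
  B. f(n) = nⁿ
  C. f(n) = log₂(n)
C < A < B

Comparing growth rates:
C = log₂(n) is O(log n)
A = n¹⁰ is O(n¹⁰)
B = nⁿ is O(nⁿ)

Therefore, the order from slowest to fastest is: C < A < B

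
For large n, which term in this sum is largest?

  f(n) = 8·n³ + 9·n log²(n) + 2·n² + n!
n!

Looking at each term:
  - 8·n³ is O(n³)
  - 9·n log²(n) is O(n log² n)
  - 2·n² is O(n²)
  - n! is O(n!)

The term n! (O(n!)) grows fastest and dominates all others.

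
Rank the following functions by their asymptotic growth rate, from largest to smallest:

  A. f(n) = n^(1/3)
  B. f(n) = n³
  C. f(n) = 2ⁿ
C > B > A

Comparing growth rates:
C = 2ⁿ is O(2ⁿ)
B = n³ is O(n³)
A = n^(1/3) is O(n^(1/3))

Therefore, the order from fastest to slowest is: C > B > A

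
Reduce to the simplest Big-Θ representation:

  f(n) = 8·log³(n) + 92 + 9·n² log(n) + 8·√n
Θ(n² log n)

Order the terms by growth rate: 92 ≺ 8·log³(n) ≺ 8·√n ≺ 9·n² log(n).
The fastest-growing term 9·n² log(n) dominates as n → ∞; dropping its constant factor gives Θ(n² log n).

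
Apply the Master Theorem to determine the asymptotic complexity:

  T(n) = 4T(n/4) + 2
Θ(n)

Master Theorem: a = 4, b = 4, f(n) = 2.
Compute the critical exponent d = log₄(4) = 1.
Compare f(n) = Θ(1) against n^d:
  k = 0 < d = 1, so f(n) = O(n^(d-ε)) — Case 1.
  The recursion cost dominates: T(n) = Θ(n^d) = Θ(n).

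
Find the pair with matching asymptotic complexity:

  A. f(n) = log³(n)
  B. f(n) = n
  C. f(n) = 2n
B and C

Examining each function:
  A. log³(n) is O(log³ n)
  B. n is O(n)
  C. 2n is O(n)

Functions B and C both have the same complexity class.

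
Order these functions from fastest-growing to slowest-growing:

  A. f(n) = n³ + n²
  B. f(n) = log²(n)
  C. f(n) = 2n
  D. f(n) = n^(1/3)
A > C > D > B

Comparing growth rates:
A = n³ + n² is O(n³)
C = 2n is O(n)
D = n^(1/3) is O(n^(1/3))
B = log²(n) is O(log² n)

Therefore, the order from fastest to slowest is: A > C > D > B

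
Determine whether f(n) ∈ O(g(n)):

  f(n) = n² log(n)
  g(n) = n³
True

f(n) = n² log(n) is O(n² log n), and g(n) = n³ is O(n³).
Since O(n² log n) ⊆ O(n³) (f grows no faster than g), f(n) = O(g(n)) is true.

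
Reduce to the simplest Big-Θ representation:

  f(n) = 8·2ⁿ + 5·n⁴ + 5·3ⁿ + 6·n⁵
Θ(3ⁿ)

Order the terms by growth rate: 5·n⁴ ≺ 6·n⁵ ≺ 8·2ⁿ ≺ 5·3ⁿ.
The fastest-growing term 5·3ⁿ dominates as n → ∞; dropping its constant factor gives Θ(3ⁿ).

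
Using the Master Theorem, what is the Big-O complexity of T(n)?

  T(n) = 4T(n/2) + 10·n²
Θ(n² log n)

Master Theorem: a = 4, b = 2, f(n) = 10·n².
Compute the critical exponent d = log₂(4) = 2.
Compare f(n) = Θ(n²) against n^d:
  k = 2 = d, so f(n) = Θ(n^d) — Case 2.
  Work is balanced across levels: T(n) = Θ(n^d log n) = Θ(n² log n).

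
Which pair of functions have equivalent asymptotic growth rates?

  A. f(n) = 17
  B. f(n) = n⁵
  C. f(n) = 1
A and C

Examining each function:
  A. 17 is O(1)
  B. n⁵ is O(n⁵)
  C. 1 is O(1)

Functions A and C both have the same complexity class.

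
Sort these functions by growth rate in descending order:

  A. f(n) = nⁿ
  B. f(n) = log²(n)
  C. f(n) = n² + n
A > C > B

Comparing growth rates:
A = nⁿ is O(nⁿ)
C = n² + n is O(n²)
B = log²(n) is O(log² n)

Therefore, the order from fastest to slowest is: A > C > B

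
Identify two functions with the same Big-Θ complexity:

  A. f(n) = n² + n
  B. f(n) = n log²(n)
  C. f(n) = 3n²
A and C

Examining each function:
  A. n² + n is O(n²)
  B. n log²(n) is O(n log² n)
  C. 3n² is O(n²)

Functions A and C both have the same complexity class.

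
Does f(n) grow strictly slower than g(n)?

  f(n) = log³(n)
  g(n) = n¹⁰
True

f(n) = log³(n) is O(log³ n), and g(n) = n¹⁰ is O(n¹⁰).
Since O(log³ n) grows strictly slower than O(n¹⁰), f(n) = o(g(n)) is true.
This means lim(n→∞) f(n)/g(n) = 0.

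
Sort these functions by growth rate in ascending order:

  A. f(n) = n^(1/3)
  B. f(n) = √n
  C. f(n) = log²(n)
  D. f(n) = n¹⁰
C < A < B < D

Comparing growth rates:
C = log²(n) is O(log² n)
A = n^(1/3) is O(n^(1/3))
B = √n is O(√n)
D = n¹⁰ is O(n¹⁰)

Therefore, the order from slowest to fastest is: C < A < B < D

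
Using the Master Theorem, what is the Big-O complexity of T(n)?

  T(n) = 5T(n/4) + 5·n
Θ(n^log₄(5))

Master Theorem: a = 5, b = 4, f(n) = 5·n.
Compute the critical exponent d = log₄(5) = 1.161.
Compare f(n) = Θ(n) against n^d:
  k = 1 < d = 1.161, so f(n) = O(n^(d-ε)) — Case 1.
  The recursion cost dominates: T(n) = Θ(n^d) = Θ(n^log₄(5)).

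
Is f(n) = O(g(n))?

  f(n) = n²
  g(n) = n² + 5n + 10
True

f(n) = n² and g(n) = n² + 5n + 10 are both O(n²).
Big-O permits equal growth rates (f ≤ c·g for some c), so f(n) = O(g(n)) is true.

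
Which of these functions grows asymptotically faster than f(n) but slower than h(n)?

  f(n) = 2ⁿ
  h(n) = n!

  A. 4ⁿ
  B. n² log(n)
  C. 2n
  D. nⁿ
A

We need g(n) with 2ⁿ = o(g(n)) and g(n) = o(n!), i.e. O(2ⁿ) ≺ g ≺ O(n!).
Check each option:
  A. 4ⁿ — O(4ⁿ) is strictly between O(2ⁿ) and O(n!) ✓
  B. n² log(n) — O(n² log n) does not grow strictly faster than f(n)
  C. 2n — O(n) does not grow strictly faster than f(n)
  D. nⁿ — O(nⁿ) does not grow strictly slower than h(n)

Only option A (4ⁿ) lies strictly between.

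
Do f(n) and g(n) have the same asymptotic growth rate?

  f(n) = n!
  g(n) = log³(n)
False

f(n) = n! is O(n!), and g(n) = log³(n) is O(log³ n).
Since they have different growth rates, f(n) = Θ(g(n)) is false.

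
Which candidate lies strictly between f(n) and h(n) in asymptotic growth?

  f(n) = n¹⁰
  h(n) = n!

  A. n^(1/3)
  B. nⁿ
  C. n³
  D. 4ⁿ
D

We need g(n) with n¹⁰ = o(g(n)) and g(n) = o(n!), i.e. O(n¹⁰) ≺ g ≺ O(n!).
Check each option:
  A. n^(1/3) — O(n^(1/3)) does not grow strictly faster than f(n)
  B. nⁿ — O(nⁿ) does not grow strictly slower than h(n)
  C. n³ — O(n³) does not grow strictly faster than f(n)
  D. 4ⁿ — O(4ⁿ) is strictly between O(n¹⁰) and O(n!) ✓

Only option D (4ⁿ) lies strictly between.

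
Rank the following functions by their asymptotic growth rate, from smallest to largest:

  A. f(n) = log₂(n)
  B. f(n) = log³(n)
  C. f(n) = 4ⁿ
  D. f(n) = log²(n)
A < D < B < C

Comparing growth rates:
A = log₂(n) is O(log n)
D = log²(n) is O(log² n)
B = log³(n) is O(log³ n)
C = 4ⁿ is O(4ⁿ)

Therefore, the order from slowest to fastest is: A < D < B < C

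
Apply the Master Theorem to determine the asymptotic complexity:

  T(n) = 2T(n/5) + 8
Θ(n^log₅(2))

Master Theorem: a = 2, b = 5, f(n) = 8.
Compute the critical exponent d = log₅(2) = 0.431.
Compare f(n) = Θ(1) against n^d:
  k = 0 < d = 0.431, so f(n) = O(n^(d-ε)) — Case 1.
  The recursion cost dominates: T(n) = Θ(n^d) = Θ(n^log₅(2)).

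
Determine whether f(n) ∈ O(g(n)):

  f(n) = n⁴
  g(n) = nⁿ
True

f(n) = n⁴ is O(n⁴), and g(n) = nⁿ is O(nⁿ).
Since O(n⁴) ⊆ O(nⁿ) (f grows no faster than g), f(n) = O(g(n)) is true.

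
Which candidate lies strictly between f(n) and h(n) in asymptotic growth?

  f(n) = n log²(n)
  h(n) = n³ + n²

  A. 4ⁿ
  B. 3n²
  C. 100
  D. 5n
B

We need g(n) with n log²(n) = o(g(n)) and g(n) = o(n³ + n²), i.e. O(n log² n) ≺ g ≺ O(n³).
Check each option:
  A. 4ⁿ — O(4ⁿ) does not grow strictly slower than h(n)
  B. 3n² — O(n²) is strictly between O(n log² n) and O(n³) ✓
  C. 100 — O(1) does not grow strictly faster than f(n)
  D. 5n — O(n) does not grow strictly faster than f(n)

Only option B (3n²) lies strictly between.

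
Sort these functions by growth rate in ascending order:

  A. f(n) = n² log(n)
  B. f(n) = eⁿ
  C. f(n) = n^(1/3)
C < A < B

Comparing growth rates:
C = n^(1/3) is O(n^(1/3))
A = n² log(n) is O(n² log n)
B = eⁿ is O(eⁿ)

Therefore, the order from slowest to fastest is: C < A < B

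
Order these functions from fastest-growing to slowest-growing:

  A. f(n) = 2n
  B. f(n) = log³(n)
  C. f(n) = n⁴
C > A > B

Comparing growth rates:
C = n⁴ is O(n⁴)
A = 2n is O(n)
B = log³(n) is O(log³ n)

Therefore, the order from fastest to slowest is: C > A > B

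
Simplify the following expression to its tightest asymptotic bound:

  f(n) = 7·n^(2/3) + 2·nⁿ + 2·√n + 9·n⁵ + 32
Θ(nⁿ)

Order the terms by growth rate: 32 ≺ 2·√n ≺ 7·n^(2/3) ≺ 9·n⁵ ≺ 2·nⁿ.
The fastest-growing term 2·nⁿ dominates as n → ∞; dropping its constant factor gives Θ(nⁿ).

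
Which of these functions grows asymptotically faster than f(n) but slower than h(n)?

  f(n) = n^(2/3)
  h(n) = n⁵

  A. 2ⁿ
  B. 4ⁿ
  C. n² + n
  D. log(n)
C

We need g(n) with n^(2/3) = o(g(n)) and g(n) = o(n⁵), i.e. O(n^(2/3)) ≺ g ≺ O(n⁵).
Check each option:
  A. 2ⁿ — O(2ⁿ) does not grow strictly slower than h(n)
  B. 4ⁿ — O(4ⁿ) does not grow strictly slower than h(n)
  C. n² + n — O(n²) is strictly between O(n^(2/3)) and O(n⁵) ✓
  D. log(n) — O(log n) does not grow strictly faster than f(n)

Only option C (n² + n) lies strictly between.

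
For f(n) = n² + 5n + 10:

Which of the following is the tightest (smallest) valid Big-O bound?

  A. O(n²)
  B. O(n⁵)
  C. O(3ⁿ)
A

f(n) = n² + 5n + 10 is O(n²).
All listed options are valid Big-O bounds (upper bounds),
but O(n²) is the tightest (smallest valid bound).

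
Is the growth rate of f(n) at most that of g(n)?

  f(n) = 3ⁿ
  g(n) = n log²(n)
False

f(n) = 3ⁿ is O(3ⁿ), and g(n) = n log²(n) is O(n log² n).
Since O(3ⁿ) grows faster than O(n log² n), f(n) = O(g(n)) is false.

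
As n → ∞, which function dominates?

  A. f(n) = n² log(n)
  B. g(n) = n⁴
B

f(n) = n² log(n) is O(n² log n), while g(n) = n⁴ is O(n⁴).
Since O(n⁴) grows faster than O(n² log n), g(n) dominates.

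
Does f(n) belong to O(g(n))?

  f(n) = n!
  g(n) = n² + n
False

f(n) = n! is O(n!), and g(n) = n² + n is O(n²).
Since O(n!) grows faster than O(n²), f(n) = O(g(n)) is false.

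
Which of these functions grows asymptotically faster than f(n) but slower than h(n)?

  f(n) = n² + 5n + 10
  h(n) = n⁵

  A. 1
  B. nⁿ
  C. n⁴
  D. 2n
C

We need g(n) with n² + 5n + 10 = o(g(n)) and g(n) = o(n⁵), i.e. O(n²) ≺ g ≺ O(n⁵).
Check each option:
  A. 1 — O(1) does not grow strictly faster than f(n)
  B. nⁿ — O(nⁿ) does not grow strictly slower than h(n)
  C. n⁴ — O(n⁴) is strictly between O(n²) and O(n⁵) ✓
  D. 2n — O(n) does not grow strictly faster than f(n)

Only option C (n⁴) lies strictly between.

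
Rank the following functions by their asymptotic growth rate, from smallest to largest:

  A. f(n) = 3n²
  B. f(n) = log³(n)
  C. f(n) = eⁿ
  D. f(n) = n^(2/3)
B < D < A < C

Comparing growth rates:
B = log³(n) is O(log³ n)
D = n^(2/3) is O(n^(2/3))
A = 3n² is O(n²)
C = eⁿ is O(eⁿ)

Therefore, the order from slowest to fastest is: B < D < A < C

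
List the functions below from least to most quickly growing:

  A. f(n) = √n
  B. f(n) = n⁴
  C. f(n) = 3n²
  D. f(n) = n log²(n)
A < D < C < B

Comparing growth rates:
A = √n is O(√n)
D = n log²(n) is O(n log² n)
C = 3n² is O(n²)
B = n⁴ is O(n⁴)

Therefore, the order from slowest to fastest is: A < D < C < B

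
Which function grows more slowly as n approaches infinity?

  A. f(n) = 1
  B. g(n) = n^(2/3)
A

f(n) = 1 is O(1), while g(n) = n^(2/3) is O(n^(2/3)).
Since O(1) grows slower than O(n^(2/3)), f(n) is dominated.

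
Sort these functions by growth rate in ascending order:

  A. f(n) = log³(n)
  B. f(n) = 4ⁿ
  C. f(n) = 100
C < A < B

Comparing growth rates:
C = 100 is O(1)
A = log³(n) is O(log³ n)
B = 4ⁿ is O(4ⁿ)

Therefore, the order from slowest to fastest is: C < A < B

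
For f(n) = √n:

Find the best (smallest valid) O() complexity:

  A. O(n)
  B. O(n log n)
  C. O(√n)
C

f(n) = √n is O(√n).
All listed options are valid Big-O bounds (upper bounds),
but O(√n) is the tightest (smallest valid bound).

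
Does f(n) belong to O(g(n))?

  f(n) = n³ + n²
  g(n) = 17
False

f(n) = n³ + n² is O(n³), and g(n) = 17 is O(1).
Since O(n³) grows faster than O(1), f(n) = O(g(n)) is false.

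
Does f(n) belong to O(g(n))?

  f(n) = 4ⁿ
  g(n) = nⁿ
True

f(n) = 4ⁿ is O(4ⁿ), and g(n) = nⁿ is O(nⁿ).
Since O(4ⁿ) ⊆ O(nⁿ) (f grows no faster than g), f(n) = O(g(n)) is true.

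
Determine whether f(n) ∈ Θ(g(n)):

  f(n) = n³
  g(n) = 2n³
True

f(n) = n³ and g(n) = 2n³ are both O(n³).
Since they have the same asymptotic growth rate, f(n) = Θ(g(n)) is true.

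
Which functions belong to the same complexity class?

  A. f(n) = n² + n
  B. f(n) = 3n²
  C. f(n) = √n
A and B

Examining each function:
  A. n² + n is O(n²)
  B. 3n² is O(n²)
  C. √n is O(√n)

Functions A and B both have the same complexity class.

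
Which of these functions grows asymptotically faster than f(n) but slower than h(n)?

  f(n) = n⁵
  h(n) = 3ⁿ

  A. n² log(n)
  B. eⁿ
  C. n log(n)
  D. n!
B

We need g(n) with n⁵ = o(g(n)) and g(n) = o(3ⁿ), i.e. O(n⁵) ≺ g ≺ O(3ⁿ).
Check each option:
  A. n² log(n) — O(n² log n) does not grow strictly faster than f(n)
  B. eⁿ — O(eⁿ) is strictly between O(n⁵) and O(3ⁿ) ✓
  C. n log(n) — O(n log n) does not grow strictly faster than f(n)
  D. n! — O(n!) does not grow strictly slower than h(n)

Only option B (eⁿ) lies strictly between.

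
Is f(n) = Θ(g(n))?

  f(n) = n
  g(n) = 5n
True

f(n) = n and g(n) = 5n are both O(n).
Since they have the same asymptotic growth rate, f(n) = Θ(g(n)) is true.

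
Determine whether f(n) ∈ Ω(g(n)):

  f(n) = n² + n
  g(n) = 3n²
True

f(n) = n² + n and g(n) = 3n² are both O(n²).
Big-Ω permits equal growth rates (f ≥ c·g for some c > 0), so f(n) = Ω(g(n)) is true.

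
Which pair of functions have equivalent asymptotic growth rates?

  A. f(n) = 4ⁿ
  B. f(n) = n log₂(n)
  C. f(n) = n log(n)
B and C

Examining each function:
  A. 4ⁿ is O(4ⁿ)
  B. n log₂(n) is O(n log n)
  C. n log(n) is O(n log n)

Functions B and C both have the same complexity class.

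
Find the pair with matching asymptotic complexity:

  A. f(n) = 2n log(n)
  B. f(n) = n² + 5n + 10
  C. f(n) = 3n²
B and C

Examining each function:
  A. 2n log(n) is O(n log n)
  B. n² + 5n + 10 is O(n²)
  C. 3n² is O(n²)

Functions B and C both have the same complexity class.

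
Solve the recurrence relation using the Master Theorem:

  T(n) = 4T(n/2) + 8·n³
Θ(n³)

Master Theorem: a = 4, b = 2, f(n) = 8·n³.
Compute the critical exponent d = log₂(4) = 2.
Compare f(n) = Θ(n³) against n^d:
  k = 3 > d = 2, so f(n) = Ω(n^(d+ε)) — Case 3.
  Regularity: a·(n/b)^3/n^3 = a/b^3 = 4/8 < 1 ✓.
  The top-level work dominates: T(n) = Θ(f(n)) = Θ(n³).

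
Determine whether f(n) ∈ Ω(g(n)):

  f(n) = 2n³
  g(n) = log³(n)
True

f(n) = 2n³ is O(n³), and g(n) = log³(n) is O(log³ n).
Since O(n³) grows at least as fast as O(log³ n), f(n) = Ω(g(n)) is true.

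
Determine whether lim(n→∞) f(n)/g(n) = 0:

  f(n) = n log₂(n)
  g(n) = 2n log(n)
False

f(n) = n log₂(n) is O(n log n), and g(n) = 2n log(n) is O(n log n).
Since they have the same growth rate, f(n) = o(g(n)) is false.
(f = o(g) requires f to grow strictly slower, not equal.)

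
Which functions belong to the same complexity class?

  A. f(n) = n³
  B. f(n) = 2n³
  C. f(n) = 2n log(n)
A and B

Examining each function:
  A. n³ is O(n³)
  B. 2n³ is O(n³)
  C. 2n log(n) is O(n log n)

Functions A and B both have the same complexity class.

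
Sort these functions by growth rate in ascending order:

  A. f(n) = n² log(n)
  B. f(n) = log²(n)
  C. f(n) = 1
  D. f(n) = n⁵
C < B < A < D

Comparing growth rates:
C = 1 is O(1)
B = log²(n) is O(log² n)
A = n² log(n) is O(n² log n)
D = n⁵ is O(n⁵)

Therefore, the order from slowest to fastest is: C < B < A < D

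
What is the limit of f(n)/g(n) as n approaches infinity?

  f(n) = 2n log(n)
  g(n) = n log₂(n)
log(4)

Since 2n log(n) and n log₂(n) have the same growth rate (O(n log n)),
the ratio converges to a constant: log(4).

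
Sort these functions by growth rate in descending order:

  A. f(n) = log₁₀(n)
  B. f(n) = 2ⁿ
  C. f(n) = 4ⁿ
C > B > A

Comparing growth rates:
C = 4ⁿ is O(4ⁿ)
B = 2ⁿ is O(2ⁿ)
A = log₁₀(n) is O(log n)

Therefore, the order from fastest to slowest is: C > B > A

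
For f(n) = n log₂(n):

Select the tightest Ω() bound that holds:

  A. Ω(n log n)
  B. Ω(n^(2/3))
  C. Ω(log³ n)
A

f(n) = n log₂(n) is Ω(n log n).
All listed options are valid Big-Ω bounds (lower bounds),
but Ω(n log n) is the tightest (largest valid bound).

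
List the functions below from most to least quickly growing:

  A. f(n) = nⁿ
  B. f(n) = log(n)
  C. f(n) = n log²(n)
A > C > B

Comparing growth rates:
A = nⁿ is O(nⁿ)
C = n log²(n) is O(n log² n)
B = log(n) is O(log n)

Therefore, the order from fastest to slowest is: A > C > B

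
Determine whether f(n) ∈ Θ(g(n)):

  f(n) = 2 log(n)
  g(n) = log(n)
True

f(n) = 2 log(n) and g(n) = log(n) are both O(log n).
Since they have the same asymptotic growth rate, f(n) = Θ(g(n)) is true.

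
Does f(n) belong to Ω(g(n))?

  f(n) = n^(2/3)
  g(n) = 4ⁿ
False

f(n) = n^(2/3) is O(n^(2/3)), and g(n) = 4ⁿ is O(4ⁿ).
Since O(n^(2/3)) grows slower than O(4ⁿ), f(n) = Ω(g(n)) is false.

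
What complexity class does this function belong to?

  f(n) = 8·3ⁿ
O(3ⁿ)

The dominant term in 8·3ⁿ is 8·3ⁿ, which is Θ(3ⁿ).
Constants are absorbed, so the tightest bound is O(3ⁿ).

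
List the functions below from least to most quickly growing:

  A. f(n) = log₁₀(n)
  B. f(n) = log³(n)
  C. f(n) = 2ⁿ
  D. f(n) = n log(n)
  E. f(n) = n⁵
A < B < D < E < C

Comparing growth rates:
A = log₁₀(n) is O(log n)
B = log³(n) is O(log³ n)
D = n log(n) is O(n log n)
E = n⁵ is O(n⁵)
C = 2ⁿ is O(2ⁿ)

Therefore, the order from slowest to fastest is: A < B < D < E < C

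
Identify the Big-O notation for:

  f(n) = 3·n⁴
O(n⁴)

The dominant term in 3·n⁴ is 3·n⁴, which is Θ(n⁴).
Constants are absorbed, so the tightest bound is O(n⁴).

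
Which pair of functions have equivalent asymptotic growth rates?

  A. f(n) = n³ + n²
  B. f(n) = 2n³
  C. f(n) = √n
A and B

Examining each function:
  A. n³ + n² is O(n³)
  B. 2n³ is O(n³)
  C. √n is O(√n)

Functions A and B both have the same complexity class.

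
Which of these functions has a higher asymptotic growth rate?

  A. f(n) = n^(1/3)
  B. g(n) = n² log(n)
B

f(n) = n^(1/3) is O(n^(1/3)), while g(n) = n² log(n) is O(n² log n).
Since O(n² log n) grows faster than O(n^(1/3)), g(n) dominates.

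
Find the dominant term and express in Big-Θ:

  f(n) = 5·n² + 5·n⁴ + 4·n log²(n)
Θ(n⁴)

Order the terms by growth rate: 4·n log²(n) ≺ 5·n² ≺ 5·n⁴.
The fastest-growing term 5·n⁴ dominates as n → ∞; dropping its constant factor gives Θ(n⁴).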